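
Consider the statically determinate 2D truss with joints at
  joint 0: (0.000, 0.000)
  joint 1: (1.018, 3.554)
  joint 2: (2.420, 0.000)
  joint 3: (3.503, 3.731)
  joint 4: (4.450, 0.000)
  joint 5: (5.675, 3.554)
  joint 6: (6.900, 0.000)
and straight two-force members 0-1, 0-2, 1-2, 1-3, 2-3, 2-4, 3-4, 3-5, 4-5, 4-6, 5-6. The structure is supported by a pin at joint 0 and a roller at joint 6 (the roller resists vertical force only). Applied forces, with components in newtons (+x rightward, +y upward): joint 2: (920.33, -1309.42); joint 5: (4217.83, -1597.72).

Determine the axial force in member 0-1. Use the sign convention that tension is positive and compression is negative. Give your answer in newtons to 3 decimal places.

1080.430

N=7 nodes, M=11 members, R=3 reactions → 2N=14, M+R=14
member 0 (0-1): L=3.6969, (cx,cy)=(0.2754,0.9613)
member 1 (0-2): L=2.4200, (cx,cy)=(1.0000,0.0000)
member 2 (1-2): L=3.8205, (cx,cy)=(0.3670,-0.9302)
member 3 (1-3): L=2.4913, (cx,cy)=(0.9975,0.0710)
member 4 (2-3): L=3.8850, (cx,cy)=(0.2788,0.9604)
member 5 (2-4): L=2.0300, (cx,cy)=(1.0000,0.0000)
member 6 (3-4): L=3.8493, (cx,cy)=(0.2460,-0.9693)
member 7 (3-5): L=2.1792, (cx,cy)=(0.9967,-0.0812)
member 8 (4-5): L=3.7592, (cx,cy)=(0.3259,0.9454)
member 9 (4-6): L=2.4500, (cx,cy)=(1.0000,0.0000)
member 10 (5-6): L=3.7592, (cx,cy)=(0.3259,-0.9454)
solve A·x = −loads:
  F[0-1] = +1080.4302 N (tension)
  F[0-2] = +4840.6483 N (tension)
  F[1-2] = -1063.8838 N (compression)
  F[1-3] = +689.6615 N (tension)
  F[2-3] = +2393.9806 N (tension)
  F[2-4] = +2862.5551 N (tension)
  F[3-4] = -2590.0559 N (compression)
  F[3-5] = +1999.0809 N (tension)
  F[4-5] = +2655.3948 N (tension)
  F[4-6] = +1360.0467 N (tension)
  F[5-6] = -4173.6160 N (compression)
  Rx@0 = -5138.1600 N
  Ry@0 = -1038.6608 N
  Ry@6 = +3945.8008 N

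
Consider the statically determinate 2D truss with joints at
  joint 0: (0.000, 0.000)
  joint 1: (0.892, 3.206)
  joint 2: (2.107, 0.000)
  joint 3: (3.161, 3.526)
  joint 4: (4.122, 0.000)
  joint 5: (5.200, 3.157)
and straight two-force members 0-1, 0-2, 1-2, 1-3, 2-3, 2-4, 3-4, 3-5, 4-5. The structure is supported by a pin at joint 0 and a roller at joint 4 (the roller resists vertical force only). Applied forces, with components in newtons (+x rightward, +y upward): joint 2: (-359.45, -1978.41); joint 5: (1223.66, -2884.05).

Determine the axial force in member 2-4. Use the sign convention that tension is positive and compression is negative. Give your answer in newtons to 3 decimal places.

N=6 nodes, M=9 members, R=3 reactions → 2N=12, M+R=12
member 0 (0-1): L=3.3278, (cx,cy)=(0.2680,0.9634)
member 1 (0-2): L=2.1070, (cx,cy)=(1.0000,0.0000)
member 2 (1-2): L=3.4285, (cx,cy)=(0.3544,-0.9351)
member 3 (1-3): L=2.2915, (cx,cy)=(0.9902,0.1396)
member 4 (2-3): L=3.6802, (cx,cy)=(0.2864,0.9581)
member 5 (2-4): L=2.0150, (cx,cy)=(1.0000,0.0000)
member 6 (3-4): L=3.6546, (cx,cy)=(0.2630,-0.9648)
member 7 (3-5): L=2.0721, (cx,cy)=(0.9840,-0.1781)
member 8 (4-5): L=3.3360, (cx,cy)=(0.3231,0.9463)
solve A·x = −loads:
  F[0-1] = +751.8219 N (tension)
  F[0-2] = +662.6865 N (tension)
  F[1-2] = -706.4286 N (compression)
  F[1-3] = +456.3405 N (tension)
  F[2-3] = +2754.3727 N (tension)
  F[2-4] = -17.0623 N (compression)
  F[3-4] = -3191.4396 N (compression)
  F[3-5] = +2113.7134 N (tension)
  F[4-5] = -2649.8056 N (compression)
  Rx@0 = -864.2100 N
  Ry@0 = -724.3096 N
  Ry@4 = +5586.7696 N

-17.062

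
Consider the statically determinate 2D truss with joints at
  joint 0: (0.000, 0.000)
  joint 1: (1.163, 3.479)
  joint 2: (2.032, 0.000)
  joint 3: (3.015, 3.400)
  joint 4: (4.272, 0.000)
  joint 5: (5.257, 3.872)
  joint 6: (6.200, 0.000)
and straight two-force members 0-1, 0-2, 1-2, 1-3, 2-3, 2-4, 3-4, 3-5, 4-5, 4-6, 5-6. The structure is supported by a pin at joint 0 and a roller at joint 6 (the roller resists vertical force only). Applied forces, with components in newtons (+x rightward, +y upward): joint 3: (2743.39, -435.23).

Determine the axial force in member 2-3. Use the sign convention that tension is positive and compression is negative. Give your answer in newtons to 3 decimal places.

N=7 nodes, M=11 members, R=3 reactions → 2N=14, M+R=14
member 0 (0-1): L=3.6682, (cx,cy)=(0.3170,0.9484)
member 1 (0-2): L=2.0320, (cx,cy)=(1.0000,0.0000)
member 2 (1-2): L=3.5859, (cx,cy)=(0.2423,-0.9702)
member 3 (1-3): L=1.8537, (cx,cy)=(0.9991,-0.0426)
member 4 (2-3): L=3.5392, (cx,cy)=(0.2777,0.9607)
member 5 (2-4): L=2.2400, (cx,cy)=(1.0000,0.0000)
member 6 (3-4): L=3.6249, (cx,cy)=(0.3468,-0.9380)
member 7 (3-5): L=2.2911, (cx,cy)=(0.9785,0.2060)
member 8 (4-5): L=3.9953, (cx,cy)=(0.2465,0.9691)
member 9 (4-6): L=1.9280, (cx,cy)=(1.0000,0.0000)
member 10 (5-6): L=3.9852, (cx,cy)=(0.2366,-0.9716)
solve A·x = −loads:
  F[0-1] = +1350.5313 N (tension)
  F[0-2] = +2315.2102 N (tension)
  F[1-2] = -1353.4580 N (compression)
  F[1-3] = +756.8628 N (tension)
  F[2-3] = +1366.8933 N (tension)
  F[2-4] = +1607.5705 N (tension)
  F[3-4] = -2032.2603 N (compression)
  F[3-5] = -922.6422 N (compression)
  F[4-5] = +1966.8731 N (tension)
  F[4-6] = +417.9418 N (tension)
  F[5-6] = -1766.2482 N (compression)
  Rx@0 = -2743.3900 N
  Ry@0 = -1280.8578 N
  Ry@6 = +1716.0878 N

1366.893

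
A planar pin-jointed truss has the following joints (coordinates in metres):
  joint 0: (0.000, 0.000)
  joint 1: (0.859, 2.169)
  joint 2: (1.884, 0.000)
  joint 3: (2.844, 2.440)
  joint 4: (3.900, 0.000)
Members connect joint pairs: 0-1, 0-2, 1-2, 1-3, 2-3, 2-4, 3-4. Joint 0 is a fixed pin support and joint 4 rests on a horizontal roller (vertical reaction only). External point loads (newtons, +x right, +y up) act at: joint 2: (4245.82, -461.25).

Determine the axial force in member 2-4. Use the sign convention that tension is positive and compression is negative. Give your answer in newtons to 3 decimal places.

96.433

N=5 nodes, M=7 members, R=3 reactions → 2N=10, M+R=10
member 0 (0-1): L=2.3329, (cx,cy)=(0.3682,0.9297)
member 1 (0-2): L=1.8840, (cx,cy)=(1.0000,0.0000)
member 2 (1-2): L=2.3990, (cx,cy)=(0.4273,-0.9041)
member 3 (1-3): L=2.0034, (cx,cy)=(0.9908,0.1353)
member 4 (2-3): L=2.6221, (cx,cy)=(0.3661,0.9306)
member 5 (2-4): L=2.0160, (cx,cy)=(1.0000,0.0000)
member 6 (3-4): L=2.6587, (cx,cy)=(0.3972,-0.9177)
solve A·x = −loads:
  F[0-1] = -256.4482 N (compression)
  F[0-2] = +4340.2469 N (tension)
  F[1-2] = +234.3364 N (tension)
  F[1-3] = -196.3547 N (compression)
  F[2-3] = +267.9874 N (tension)
  F[2-4] = +96.4332 N (tension)
  F[3-4] = -242.7916 N (compression)
  Rx@0 = -4245.8200 N
  Ry@0 = +238.4308 N
  Ry@4 = +222.8192 N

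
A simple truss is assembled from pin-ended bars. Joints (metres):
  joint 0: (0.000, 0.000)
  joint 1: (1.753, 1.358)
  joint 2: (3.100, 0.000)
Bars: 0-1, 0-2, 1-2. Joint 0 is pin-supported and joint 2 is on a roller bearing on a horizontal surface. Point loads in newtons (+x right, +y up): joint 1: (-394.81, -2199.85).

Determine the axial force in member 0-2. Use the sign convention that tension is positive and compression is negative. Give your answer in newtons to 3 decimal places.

N=3 nodes, M=3 members, R=3 reactions → 2N=6, M+R=6
member 0 (0-1): L=2.2175, (cx,cy)=(0.7905,0.6124)
member 1 (0-2): L=3.1000, (cx,cy)=(1.0000,0.0000)
member 2 (1-2): L=1.9127, (cx,cy)=(0.7042,-0.7100)
solve A·x = −loads:
  F[0-1] = -1843.2475 N (compression)
  F[0-2] = +1062.3520 N (tension)
  F[1-2] = -1508.5395 N (compression)
  Rx@0 = +394.8100 N
  Ry@0 = +1128.8226 N
  Ry@2 = +1071.0274 N

1062.352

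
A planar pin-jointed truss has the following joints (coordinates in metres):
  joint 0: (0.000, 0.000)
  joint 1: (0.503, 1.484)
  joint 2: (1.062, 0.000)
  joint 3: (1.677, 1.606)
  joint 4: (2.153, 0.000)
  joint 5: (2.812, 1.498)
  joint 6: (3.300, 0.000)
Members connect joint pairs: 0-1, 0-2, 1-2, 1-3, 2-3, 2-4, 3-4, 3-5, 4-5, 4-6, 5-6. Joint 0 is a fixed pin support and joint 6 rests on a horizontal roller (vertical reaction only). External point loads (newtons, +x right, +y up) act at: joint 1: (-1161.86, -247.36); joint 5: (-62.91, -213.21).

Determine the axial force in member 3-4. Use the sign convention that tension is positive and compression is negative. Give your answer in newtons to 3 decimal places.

541.164

N=7 nodes, M=11 members, R=3 reactions → 2N=14, M+R=14
member 0 (0-1): L=1.5669, (cx,cy)=(0.3210,0.9471)
member 1 (0-2): L=1.0620, (cx,cy)=(1.0000,0.0000)
member 2 (1-2): L=1.5858, (cx,cy)=(0.3525,-0.9358)
member 3 (1-3): L=1.1803, (cx,cy)=(0.9946,0.1034)
member 4 (2-3): L=1.7197, (cx,cy)=(0.3576,0.9339)
member 5 (2-4): L=1.0910, (cx,cy)=(1.0000,0.0000)
member 6 (3-4): L=1.6751, (cx,cy)=(0.2842,-0.9588)
member 7 (3-5): L=1.1401, (cx,cy)=(0.9955,-0.0947)
member 8 (4-5): L=1.6365, (cx,cy)=(0.4027,0.9153)
member 9 (4-6): L=1.1470, (cx,cy)=(1.0000,0.0000)
member 10 (5-6): L=1.5755, (cx,cy)=(0.3097,-0.9508)
solve A·x = −loads:
  F[0-1] = -836.4989 N (compression)
  F[0-2] = -956.2453 N (compression)
  F[1-2] = +655.7737 N (tension)
  F[1-3] = +665.7375 N (tension)
  F[2-3] = -657.1365 N (compression)
  F[2-4] = -490.0799 N (compression)
  F[3-4] = +541.1639 N (tension)
  F[3-5] = +274.6224 N (tension)
  F[4-5] = -566.8415 N (compression)
  F[4-6] = -108.0434 N (compression)
  F[5-6] = +348.8127 N (tension)
  Rx@0 = +1224.7700 N
  Ry@0 = +792.2278 N
  Ry@6 = -331.6578 N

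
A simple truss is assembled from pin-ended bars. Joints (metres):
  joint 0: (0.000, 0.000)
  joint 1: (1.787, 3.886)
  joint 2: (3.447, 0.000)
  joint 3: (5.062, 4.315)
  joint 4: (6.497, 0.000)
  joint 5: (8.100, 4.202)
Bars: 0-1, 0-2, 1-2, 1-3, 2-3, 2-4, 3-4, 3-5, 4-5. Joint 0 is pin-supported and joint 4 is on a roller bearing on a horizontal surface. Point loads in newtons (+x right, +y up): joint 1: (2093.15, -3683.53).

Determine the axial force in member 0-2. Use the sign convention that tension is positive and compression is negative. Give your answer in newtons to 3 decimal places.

N=6 nodes, M=9 members, R=3 reactions → 2N=12, M+R=12
member 0 (0-1): L=4.2772, (cx,cy)=(0.4178,0.9085)
member 1 (0-2): L=3.4470, (cx,cy)=(1.0000,0.0000)
member 2 (1-2): L=4.2257, (cx,cy)=(0.3928,-0.9196)
member 3 (1-3): L=3.3030, (cx,cy)=(0.9915,0.1299)
member 4 (2-3): L=4.6073, (cx,cy)=(0.3505,0.9366)
member 5 (2-4): L=3.0500, (cx,cy)=(1.0000,0.0000)
member 6 (3-4): L=4.5474, (cx,cy)=(0.3156,-0.9489)
member 7 (3-5): L=3.0401, (cx,cy)=(0.9993,-0.0372)
member 8 (4-5): L=4.4974, (cx,cy)=(0.3564,0.9343)
solve A·x = −loads:
  F[0-1] = -1561.2029 N (compression)
  F[0-2] = +2745.4167 N (tension)
  F[1-2] = -2702.9455 N (compression)
  F[1-3] = -1697.9917 N (compression)
  F[2-3] = +2654.0485 N (tension)
  F[2-4] = +753.2884 N (tension)
  F[3-4] = -2387.0876 N (compression)
  F[3-5] = -0.0000 N (compression)
  F[4-5] = +0.0000 N (tension)
  Rx@0 = -2093.1500 N
  Ry@0 = +1418.4155 N
  Ry@4 = +2265.1145 N

2745.417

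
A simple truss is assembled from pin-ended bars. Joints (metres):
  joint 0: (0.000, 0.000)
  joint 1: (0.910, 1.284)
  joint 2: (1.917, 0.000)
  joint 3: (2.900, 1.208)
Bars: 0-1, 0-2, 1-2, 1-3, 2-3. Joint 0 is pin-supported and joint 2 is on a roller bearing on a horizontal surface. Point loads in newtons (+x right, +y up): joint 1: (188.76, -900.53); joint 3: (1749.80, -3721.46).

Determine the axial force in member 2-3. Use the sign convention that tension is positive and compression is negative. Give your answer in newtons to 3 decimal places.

-4569.734

N=4 nodes, M=5 members, R=3 reactions → 2N=8, M+R=8
member 0 (0-1): L=1.5738, (cx,cy)=(0.5782,0.8159)
member 1 (0-2): L=1.9170, (cx,cy)=(1.0000,0.0000)
member 2 (1-2): L=1.6318, (cx,cy)=(0.6171,-0.7869)
member 3 (1-3): L=1.9915, (cx,cy)=(0.9993,-0.0382)
member 4 (2-3): L=1.5574, (cx,cy)=(0.6312,0.7756)
solve A·x = −loads:
  F[0-1] = +3265.5911 N (tension)
  F[0-2] = +50.3009 N (tension)
  F[1-2] = -4755.3202 N (compression)
  F[1-3] = +4637.4693 N (tension)
  F[2-3] = -4569.7342 N (compression)
  Rx@0 = -1938.5600 N
  Ry@0 = -2664.3128 N
  Ry@2 = +7286.3028 N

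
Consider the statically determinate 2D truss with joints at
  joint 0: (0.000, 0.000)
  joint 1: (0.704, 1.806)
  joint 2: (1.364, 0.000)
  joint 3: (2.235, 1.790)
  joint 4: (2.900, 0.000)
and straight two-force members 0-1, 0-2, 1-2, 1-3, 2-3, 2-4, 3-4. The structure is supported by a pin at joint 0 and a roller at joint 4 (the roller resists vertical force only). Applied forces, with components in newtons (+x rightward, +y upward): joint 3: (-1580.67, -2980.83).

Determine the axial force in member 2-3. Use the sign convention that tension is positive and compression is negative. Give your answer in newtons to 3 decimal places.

N=5 nodes, M=7 members, R=3 reactions → 2N=10, M+R=10
member 0 (0-1): L=1.9384, (cx,cy)=(0.3632,0.9317)
member 1 (0-2): L=1.3640, (cx,cy)=(1.0000,0.0000)
member 2 (1-2): L=1.9228, (cx,cy)=(0.3432,-0.9392)
member 3 (1-3): L=1.5311, (cx,cy)=(0.9999,-0.0105)
member 4 (2-3): L=1.9907, (cx,cy)=(0.4375,0.8992)
member 5 (2-4): L=1.5360, (cx,cy)=(1.0000,0.0000)
member 6 (3-4): L=1.9095, (cx,cy)=(0.3483,-0.9374)
solve A·x = −loads:
  F[0-1] = -1780.7935 N (compression)
  F[0-2] = -933.8982 N (compression)
  F[1-2] = +1780.5101 N (tension)
  F[1-3] = -1257.9932 N (compression)
  F[2-3] = -1859.8093 N (compression)
  F[2-4] = +491.0003 N (tension)
  F[3-4] = -1409.8984 N (compression)
  Rx@0 = +1580.6700 N
  Ry@0 = +1659.1901 N
  Ry@4 = +1321.6399 N

-1859.809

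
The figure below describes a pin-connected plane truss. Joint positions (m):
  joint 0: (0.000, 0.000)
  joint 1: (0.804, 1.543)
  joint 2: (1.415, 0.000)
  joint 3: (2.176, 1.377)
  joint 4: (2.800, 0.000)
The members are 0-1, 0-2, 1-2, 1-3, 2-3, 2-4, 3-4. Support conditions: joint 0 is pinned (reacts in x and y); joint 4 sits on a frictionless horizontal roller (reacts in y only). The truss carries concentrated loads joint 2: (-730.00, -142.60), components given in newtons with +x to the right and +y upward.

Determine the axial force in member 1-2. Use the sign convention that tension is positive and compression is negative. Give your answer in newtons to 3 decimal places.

84.706

N=5 nodes, M=7 members, R=3 reactions → 2N=10, M+R=10
member 0 (0-1): L=1.7399, (cx,cy)=(0.4621,0.8868)
member 1 (0-2): L=1.4150, (cx,cy)=(1.0000,0.0000)
member 2 (1-2): L=1.6596, (cx,cy)=(0.3682,-0.9298)
member 3 (1-3): L=1.3820, (cx,cy)=(0.9928,-0.1201)
member 4 (2-3): L=1.5733, (cx,cy)=(0.4837,0.8752)
member 5 (2-4): L=1.3850, (cx,cy)=(1.0000,0.0000)
member 6 (3-4): L=1.5118, (cx,cy)=(0.4128,-0.9108)
solve A·x = −loads:
  F[0-1] = -79.5372 N (compression)
  F[0-2] = -693.2463 N (compression)
  F[1-2] = +84.7060 N (tension)
  F[1-3] = -68.4352 N (compression)
  F[2-3] = +72.9448 N (tension)
  F[2-4] = +32.6564 N (tension)
  F[3-4] = -79.1180 N (compression)
  Rx@0 = +730.0000 N
  Ry@0 = +70.5361 N
  Ry@4 = +72.0639 N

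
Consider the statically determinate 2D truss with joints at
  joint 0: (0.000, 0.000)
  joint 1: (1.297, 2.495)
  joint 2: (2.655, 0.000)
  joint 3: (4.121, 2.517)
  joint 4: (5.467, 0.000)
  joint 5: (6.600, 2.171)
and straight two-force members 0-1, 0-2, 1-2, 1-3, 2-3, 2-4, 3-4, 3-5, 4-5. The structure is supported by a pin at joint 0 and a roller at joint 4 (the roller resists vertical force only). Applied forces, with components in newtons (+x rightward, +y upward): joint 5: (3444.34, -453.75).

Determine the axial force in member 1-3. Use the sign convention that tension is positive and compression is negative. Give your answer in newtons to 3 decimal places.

N=6 nodes, M=9 members, R=3 reactions → 2N=12, M+R=12
member 0 (0-1): L=2.8120, (cx,cy)=(0.4612,0.8873)
member 1 (0-2): L=2.6550, (cx,cy)=(1.0000,0.0000)
member 2 (1-2): L=2.8406, (cx,cy)=(0.4781,-0.8783)
member 3 (1-3): L=2.8241, (cx,cy)=(1.0000,0.0078)
member 4 (2-3): L=2.9128, (cx,cy)=(0.5033,0.8641)
member 5 (2-4): L=2.8120, (cx,cy)=(1.0000,0.0000)
member 6 (3-4): L=2.8543, (cx,cy)=(0.4716,-0.8818)
member 7 (3-5): L=2.5030, (cx,cy)=(0.9904,-0.1382)
member 8 (4-5): L=2.4489, (cx,cy)=(0.4627,0.8865)
solve A·x = −loads:
  F[0-1] = +1647.5369 N (tension)
  F[0-2] = +2684.4288 N (tension)
  F[1-2] = -1650.5848 N (compression)
  F[1-3] = +1549.0412 N (tension)
  F[2-3] = +1677.7295 N (tension)
  F[2-4] = +1050.9537 N (tension)
  F[3-4] = -2200.7915 N (compression)
  F[3-5] = +3464.4729 N (tension)
  F[4-5] = +28.3720 N (tension)
  Rx@0 = -3444.3400 N
  Ry@0 = -1461.8183 N
  Ry@4 = +1915.5683 N

1549.041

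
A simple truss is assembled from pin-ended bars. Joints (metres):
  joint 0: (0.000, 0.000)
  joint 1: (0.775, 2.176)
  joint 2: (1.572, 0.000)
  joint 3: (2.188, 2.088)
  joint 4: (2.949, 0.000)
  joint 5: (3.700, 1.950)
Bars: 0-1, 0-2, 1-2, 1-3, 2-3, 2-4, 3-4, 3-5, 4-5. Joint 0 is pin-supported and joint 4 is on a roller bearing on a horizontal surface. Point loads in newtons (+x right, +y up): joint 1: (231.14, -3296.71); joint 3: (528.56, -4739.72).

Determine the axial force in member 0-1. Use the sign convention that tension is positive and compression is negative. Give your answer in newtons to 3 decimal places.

-3299.919

N=6 nodes, M=9 members, R=3 reactions → 2N=12, M+R=12
member 0 (0-1): L=2.3099, (cx,cy)=(0.3355,0.9420)
member 1 (0-2): L=1.5720, (cx,cy)=(1.0000,0.0000)
member 2 (1-2): L=2.3174, (cx,cy)=(0.3439,-0.9390)
member 3 (1-3): L=1.4157, (cx,cy)=(0.9981,-0.0622)
member 4 (2-3): L=2.1770, (cx,cy)=(0.2830,0.9591)
member 5 (2-4): L=1.3770, (cx,cy)=(1.0000,0.0000)
member 6 (3-4): L=2.2224, (cx,cy)=(0.3424,-0.9395)
member 7 (3-5): L=1.5183, (cx,cy)=(0.9959,-0.0909)
member 8 (4-5): L=2.0896, (cx,cy)=(0.3594,0.9332)
solve A·x = −loads:
  F[0-1] = -3299.9189 N (compression)
  F[0-2] = +1866.8674 N (tension)
  F[1-2] = -114.1280 N (compression)
  F[1-3] = -1301.5728 N (compression)
  F[2-3] = +111.7323 N (tension)
  F[2-4] = +1795.9999 N (tension)
  F[3-4] = -5244.8762 N (compression)
  F[3-5] = -0.0000 N (compression)
  F[4-5] = +0.0000 N (tension)
  Rx@0 = -759.7000 N
  Ry@0 = +3108.6404 N
  Ry@4 = +4927.7896 N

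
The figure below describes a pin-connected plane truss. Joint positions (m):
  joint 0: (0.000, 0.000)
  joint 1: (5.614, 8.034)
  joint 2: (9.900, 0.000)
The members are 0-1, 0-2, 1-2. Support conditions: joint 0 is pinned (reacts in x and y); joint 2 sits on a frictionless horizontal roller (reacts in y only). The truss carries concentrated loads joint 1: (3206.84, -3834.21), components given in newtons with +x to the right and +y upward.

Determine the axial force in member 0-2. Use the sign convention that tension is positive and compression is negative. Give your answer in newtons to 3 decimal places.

2548.269

N=3 nodes, M=3 members, R=3 reactions → 2N=6, M+R=6
member 0 (0-1): L=9.8011, (cx,cy)=(0.5728,0.8197)
member 1 (0-2): L=9.9000, (cx,cy)=(1.0000,0.0000)
member 2 (1-2): L=9.1058, (cx,cy)=(0.4707,-0.8823)
solve A·x = −loads:
  F[0-1] = +1149.7570 N (tension)
  F[0-2] = +2548.2694 N (tension)
  F[1-2] = -5413.8922 N (compression)
  Rx@0 = -3206.8400 N
  Ry@0 = -942.4574 N
  Ry@2 = +4776.6674 N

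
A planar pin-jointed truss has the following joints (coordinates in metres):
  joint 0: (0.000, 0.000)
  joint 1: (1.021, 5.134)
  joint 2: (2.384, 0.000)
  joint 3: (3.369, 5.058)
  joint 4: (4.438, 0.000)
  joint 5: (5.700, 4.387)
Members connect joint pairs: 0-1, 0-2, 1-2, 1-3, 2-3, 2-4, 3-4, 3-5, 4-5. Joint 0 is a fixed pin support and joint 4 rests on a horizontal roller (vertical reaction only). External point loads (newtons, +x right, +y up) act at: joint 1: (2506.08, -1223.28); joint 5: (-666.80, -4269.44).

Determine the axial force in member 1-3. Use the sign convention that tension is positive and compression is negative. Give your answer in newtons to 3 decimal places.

-1024.106

N=6 nodes, M=9 members, R=3 reactions → 2N=12, M+R=12
member 0 (0-1): L=5.2345, (cx,cy)=(0.1951,0.9808)
member 1 (0-2): L=2.3840, (cx,cy)=(1.0000,0.0000)
member 2 (1-2): L=5.3118, (cx,cy)=(0.2566,-0.9665)
member 3 (1-3): L=2.3492, (cx,cy)=(0.9995,-0.0324)
member 4 (2-3): L=5.1530, (cx,cy)=(0.1912,0.9816)
member 5 (2-4): L=2.0540, (cx,cy)=(1.0000,0.0000)
member 6 (3-4): L=5.1697, (cx,cy)=(0.2068,-0.9784)
member 7 (3-5): L=2.4257, (cx,cy)=(0.9610,-0.2766)
member 8 (4-5): L=4.5649, (cx,cy)=(0.2765,0.9610)
solve A·x = −loads:
  F[0-1] = +2561.3745 N (tension)
  F[0-2] = +1339.6823 N (tension)
  F[1-2] = -3830.5806 N (compression)
  F[1-3] = -1024.1059 N (compression)
  F[2-3] = +3771.8781 N (tension)
  F[2-4] = -364.2252 N (compression)
  F[3-4] = -3970.5126 N (compression)
  F[3-5] = +539.5027 N (tension)
  F[4-5] = -4287.2906 N (compression)
  Rx@0 = -1839.2800 N
  Ry@0 = -2512.1786 N
  Ry@4 = +8004.8986 N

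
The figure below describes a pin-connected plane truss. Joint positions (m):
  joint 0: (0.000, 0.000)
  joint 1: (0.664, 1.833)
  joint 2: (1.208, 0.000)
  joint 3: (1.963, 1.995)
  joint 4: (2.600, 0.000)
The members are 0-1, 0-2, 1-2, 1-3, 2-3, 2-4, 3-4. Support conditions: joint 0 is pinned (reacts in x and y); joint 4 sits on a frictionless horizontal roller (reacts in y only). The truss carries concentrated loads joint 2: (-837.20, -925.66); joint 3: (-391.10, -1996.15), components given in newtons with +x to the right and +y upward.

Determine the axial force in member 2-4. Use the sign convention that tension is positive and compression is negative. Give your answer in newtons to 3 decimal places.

522.715

N=5 nodes, M=7 members, R=3 reactions → 2N=10, M+R=10
member 0 (0-1): L=1.9496, (cx,cy)=(0.3406,0.9402)
member 1 (0-2): L=1.2080, (cx,cy)=(1.0000,0.0000)
member 2 (1-2): L=1.9120, (cx,cy)=(0.2845,-0.9587)
member 3 (1-3): L=1.3091, (cx,cy)=(0.9923,0.1238)
member 4 (2-3): L=2.1331, (cx,cy)=(0.3539,0.9353)
member 5 (2-4): L=1.3920, (cx,cy)=(1.0000,0.0000)
member 6 (3-4): L=2.0942, (cx,cy)=(0.3042,-0.9526)
solve A·x = −loads:
  F[0-1] = -1366.4310 N (compression)
  F[0-2] = -762.9078 N (compression)
  F[1-2] = +1233.9090 N (tension)
  F[1-3] = -822.7834 N (compression)
  F[2-3] = -275.0591 N (compression)
  F[2-4] = +522.7152 N (tension)
  F[3-4] = -1718.5011 N (compression)
  Rx@0 = +1228.3000 N
  Ry@0 = +1284.7349 N
  Ry@4 = +1637.0751 N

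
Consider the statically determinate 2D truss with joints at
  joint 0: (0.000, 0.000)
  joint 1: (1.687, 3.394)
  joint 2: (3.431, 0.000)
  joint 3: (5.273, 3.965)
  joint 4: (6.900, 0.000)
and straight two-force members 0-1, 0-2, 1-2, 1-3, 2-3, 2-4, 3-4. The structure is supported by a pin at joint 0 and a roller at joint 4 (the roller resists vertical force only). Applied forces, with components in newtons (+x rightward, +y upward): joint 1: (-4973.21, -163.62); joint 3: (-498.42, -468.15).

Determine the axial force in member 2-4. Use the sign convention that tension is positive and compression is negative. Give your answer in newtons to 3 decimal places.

-958.099

N=5 nodes, M=7 members, R=3 reactions → 2N=10, M+R=10
member 0 (0-1): L=3.7901, (cx,cy)=(0.4451,0.8955)
member 1 (0-2): L=3.4310, (cx,cy)=(1.0000,0.0000)
member 2 (1-2): L=3.8159, (cx,cy)=(0.4570,-0.8894)
member 3 (1-3): L=3.6312, (cx,cy)=(0.9876,0.1572)
member 4 (2-3): L=4.3720, (cx,cy)=(0.4213,0.9069)
member 5 (2-4): L=3.4690, (cx,cy)=(1.0000,0.0000)
member 6 (3-4): L=4.2858, (cx,cy)=(0.3796,-0.9251)
solve A·x = −loads:
  F[0-1] = -3312.9248 N (compression)
  F[0-2] = -3997.0418 N (compression)
  F[1-2] = +3492.0520 N (tension)
  F[1-3] = +1926.5829 N (tension)
  F[2-3] = -3424.7990 N (compression)
  F[2-4] = -958.0991 N (compression)
  F[3-4] = +2523.8178 N (tension)
  Rx@0 = +5471.6300 N
  Ry@0 = +2966.6581 N
  Ry@4 = -2334.8881 N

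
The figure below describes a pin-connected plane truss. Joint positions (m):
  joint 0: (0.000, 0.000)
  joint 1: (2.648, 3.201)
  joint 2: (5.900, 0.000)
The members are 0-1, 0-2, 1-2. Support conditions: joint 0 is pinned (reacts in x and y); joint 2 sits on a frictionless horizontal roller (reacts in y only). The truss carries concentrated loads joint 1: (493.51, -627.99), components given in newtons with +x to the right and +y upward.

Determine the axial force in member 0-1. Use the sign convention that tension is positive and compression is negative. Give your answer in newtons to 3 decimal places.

-101.735

N=3 nodes, M=3 members, R=3 reactions → 2N=6, M+R=6
member 0 (0-1): L=4.1543, (cx,cy)=(0.6374,0.7705)
member 1 (0-2): L=5.9000, (cx,cy)=(1.0000,0.0000)
member 2 (1-2): L=4.5631, (cx,cy)=(0.7127,-0.7015)
solve A·x = −loads:
  F[0-1] = -101.7352 N (compression)
  F[0-2] = +558.3570 N (tension)
  F[1-2] = -783.4688 N (compression)
  Rx@0 = -493.5100 N
  Ry@0 = +78.3895 N
  Ry@2 = +549.6005 N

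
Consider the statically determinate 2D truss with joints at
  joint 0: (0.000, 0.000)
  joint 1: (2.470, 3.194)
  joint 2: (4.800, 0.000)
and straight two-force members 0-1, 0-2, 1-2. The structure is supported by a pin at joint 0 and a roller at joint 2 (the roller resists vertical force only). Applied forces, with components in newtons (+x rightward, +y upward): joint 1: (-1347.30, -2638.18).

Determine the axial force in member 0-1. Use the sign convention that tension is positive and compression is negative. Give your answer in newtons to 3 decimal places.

N=3 nodes, M=3 members, R=3 reactions → 2N=6, M+R=6
member 0 (0-1): L=4.0376, (cx,cy)=(0.6117,0.7911)
member 1 (0-2): L=4.8000, (cx,cy)=(1.0000,0.0000)
member 2 (1-2): L=3.9535, (cx,cy)=(0.5893,-0.8079)
solve A·x = −loads:
  F[0-1] = -2752.1843 N (compression)
  F[0-2] = +336.3309 N (tension)
  F[1-2] = -570.6867 N (compression)
  Rx@0 = +1347.3000 N
  Ry@0 = +2177.1324 N
  Ry@2 = +461.0476 N

-2752.184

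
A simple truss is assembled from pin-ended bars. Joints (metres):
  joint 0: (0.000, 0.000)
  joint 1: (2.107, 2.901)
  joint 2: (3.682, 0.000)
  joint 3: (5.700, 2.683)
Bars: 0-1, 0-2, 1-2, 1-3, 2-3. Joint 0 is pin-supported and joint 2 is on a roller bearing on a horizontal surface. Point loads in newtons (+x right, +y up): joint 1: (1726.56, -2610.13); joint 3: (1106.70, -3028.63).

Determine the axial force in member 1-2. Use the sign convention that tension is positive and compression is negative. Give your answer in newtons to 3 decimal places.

N=4 nodes, M=5 members, R=3 reactions → 2N=8, M+R=8
member 0 (0-1): L=3.5854, (cx,cy)=(0.5877,0.8091)
member 1 (0-2): L=3.6820, (cx,cy)=(1.0000,0.0000)
member 2 (1-2): L=3.3010, (cx,cy)=(0.4771,-0.8788)
member 3 (1-3): L=3.5996, (cx,cy)=(0.9982,-0.0606)
member 4 (2-3): L=3.3572, (cx,cy)=(0.6011,0.7992)
solve A·x = −loads:
  F[0-1] = +3349.5705 N (tension)
  F[0-2] = +864.8598 N (tension)
  F[1-2] = -6277.3083 N (compression)
  F[1-3] = +3242.8972 N (tension)
  F[2-3] = -3543.9366 N (compression)
  Rx@0 = -2833.2600 N
  Ry@0 = -2710.1704 N
  Ry@2 = +8348.9304 N

-6277.308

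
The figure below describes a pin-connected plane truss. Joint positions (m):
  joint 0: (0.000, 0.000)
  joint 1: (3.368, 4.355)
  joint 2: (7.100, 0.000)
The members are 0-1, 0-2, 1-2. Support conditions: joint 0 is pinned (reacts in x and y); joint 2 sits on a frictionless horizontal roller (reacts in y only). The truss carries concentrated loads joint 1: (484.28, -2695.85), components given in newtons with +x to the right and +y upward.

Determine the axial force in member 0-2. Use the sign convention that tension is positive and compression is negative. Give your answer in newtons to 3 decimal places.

1350.434

N=3 nodes, M=3 members, R=3 reactions → 2N=6, M+R=6
member 0 (0-1): L=5.5054, (cx,cy)=(0.6118,0.7910)
member 1 (0-2): L=7.1000, (cx,cy)=(1.0000,0.0000)
member 2 (1-2): L=5.7353, (cx,cy)=(0.6507,-0.7593)
solve A·x = −loads:
  F[0-1] = -1415.8327 N (compression)
  F[0-2] = +1350.4338 N (tension)
  F[1-2] = -2075.3388 N (compression)
  Rx@0 = -484.2800 N
  Ry@0 = +1119.9821 N
  Ry@2 = +1575.8679 N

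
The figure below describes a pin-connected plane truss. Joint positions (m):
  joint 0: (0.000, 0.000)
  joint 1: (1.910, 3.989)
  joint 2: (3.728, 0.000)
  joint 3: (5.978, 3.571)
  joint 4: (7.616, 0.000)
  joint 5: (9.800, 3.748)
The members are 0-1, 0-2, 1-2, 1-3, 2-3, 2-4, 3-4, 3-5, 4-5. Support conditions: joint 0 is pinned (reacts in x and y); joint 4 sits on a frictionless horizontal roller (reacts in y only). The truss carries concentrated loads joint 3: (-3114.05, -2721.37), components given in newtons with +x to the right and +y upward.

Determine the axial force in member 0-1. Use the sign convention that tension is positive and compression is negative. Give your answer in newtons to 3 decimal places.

-2267.797

N=6 nodes, M=9 members, R=3 reactions → 2N=12, M+R=12
member 0 (0-1): L=4.4227, (cx,cy)=(0.4319,0.9019)
member 1 (0-2): L=3.7280, (cx,cy)=(1.0000,0.0000)
member 2 (1-2): L=4.3837, (cx,cy)=(0.4147,-0.9100)
member 3 (1-3): L=4.0894, (cx,cy)=(0.9948,-0.1022)
member 4 (2-3): L=4.2207, (cx,cy)=(0.5331,0.8461)
member 5 (2-4): L=3.8880, (cx,cy)=(1.0000,0.0000)
member 6 (3-4): L=3.9288, (cx,cy)=(0.4169,-0.9089)
member 7 (3-5): L=3.8261, (cx,cy)=(0.9989,0.0463)
member 8 (4-5): L=4.3379, (cx,cy)=(0.5035,0.8640)
solve A·x = −loads:
  F[0-1] = -2267.7969 N (compression)
  F[0-2] = -2134.6713 N (compression)
  F[1-2] = +2474.2911 N (tension)
  F[1-3] = -2016.0604 N (compression)
  F[2-3] = -2661.1340 N (compression)
  F[2-4] = +310.0575 N (tension)
  F[3-4] = -743.6743 N (compression)
  F[3-5] = -0.0000 N (tension)
  F[4-5] = +0.0000 N (tension)
  Rx@0 = +3114.0500 N
  Ry@0 = +2045.4145 N
  Ry@4 = +675.9555 N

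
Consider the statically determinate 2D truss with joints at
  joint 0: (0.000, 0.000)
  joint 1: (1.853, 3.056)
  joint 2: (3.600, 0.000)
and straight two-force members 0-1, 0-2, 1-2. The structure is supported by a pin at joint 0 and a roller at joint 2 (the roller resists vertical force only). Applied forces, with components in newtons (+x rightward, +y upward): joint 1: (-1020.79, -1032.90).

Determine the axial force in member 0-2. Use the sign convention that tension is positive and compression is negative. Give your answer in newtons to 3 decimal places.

N=3 nodes, M=3 members, R=3 reactions → 2N=6, M+R=6
member 0 (0-1): L=3.5739, (cx,cy)=(0.5185,0.8551)
member 1 (0-2): L=3.6000, (cx,cy)=(1.0000,0.0000)
member 2 (1-2): L=3.5201, (cx,cy)=(0.4963,-0.8682)
solve A·x = −loads:
  F[0-1] = -1599.5773 N (compression)
  F[0-2] = -191.4387 N (compression)
  F[1-2] = +385.7381 N (tension)
  Rx@0 = +1020.7900 N
  Ry@0 = +1367.7807 N
  Ry@2 = -334.8807 N

-191.439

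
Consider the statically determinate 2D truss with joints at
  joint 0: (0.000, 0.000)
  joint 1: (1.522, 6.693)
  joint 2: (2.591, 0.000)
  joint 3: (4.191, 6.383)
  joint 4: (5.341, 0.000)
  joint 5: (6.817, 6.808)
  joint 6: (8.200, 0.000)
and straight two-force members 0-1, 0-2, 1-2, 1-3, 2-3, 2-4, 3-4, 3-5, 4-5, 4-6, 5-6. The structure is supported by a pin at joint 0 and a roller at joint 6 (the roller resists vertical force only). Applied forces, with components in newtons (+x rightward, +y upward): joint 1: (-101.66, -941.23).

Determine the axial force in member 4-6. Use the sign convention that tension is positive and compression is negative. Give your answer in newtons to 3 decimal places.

18.633

N=7 nodes, M=11 members, R=3 reactions → 2N=14, M+R=14
member 0 (0-1): L=6.8639, (cx,cy)=(0.2217,0.9751)
member 1 (0-2): L=2.5910, (cx,cy)=(1.0000,0.0000)
member 2 (1-2): L=6.7778, (cx,cy)=(0.1577,-0.9875)
member 3 (1-3): L=2.6869, (cx,cy)=(0.9933,-0.1154)
member 4 (2-3): L=6.5805, (cx,cy)=(0.2431,0.9700)
member 5 (2-4): L=2.7500, (cx,cy)=(1.0000,0.0000)
member 6 (3-4): L=6.4858, (cx,cy)=(0.1773,-0.9842)
member 7 (3-5): L=2.6602, (cx,cy)=(0.9872,0.1598)
member 8 (4-5): L=6.9662, (cx,cy)=(0.2119,0.9773)
member 9 (4-6): L=2.8590, (cx,cy)=(1.0000,0.0000)
member 10 (5-6): L=6.9471, (cx,cy)=(0.1991,-0.9800)
solve A·x = −loads:
  F[0-1] = -871.1932 N (compression)
  F[0-2] = +91.5190 N (tension)
  F[1-2] = -83.6749 N (compression)
  F[1-3] = -78.8483 N (compression)
  F[2-3] = +85.1840 N (tension)
  F[2-4] = +57.6099 N (tension)
  F[3-4] = -99.7662 N (compression)
  F[3-5] = -40.4396 N (compression)
  F[4-5] = +100.4665 N (tension)
  F[4-6] = +18.6332 N (tension)
  F[5-6] = -93.5981 N (compression)
  Rx@0 = +101.6600 N
  Ry@0 = +849.5054 N
  Ry@6 = +91.7246 N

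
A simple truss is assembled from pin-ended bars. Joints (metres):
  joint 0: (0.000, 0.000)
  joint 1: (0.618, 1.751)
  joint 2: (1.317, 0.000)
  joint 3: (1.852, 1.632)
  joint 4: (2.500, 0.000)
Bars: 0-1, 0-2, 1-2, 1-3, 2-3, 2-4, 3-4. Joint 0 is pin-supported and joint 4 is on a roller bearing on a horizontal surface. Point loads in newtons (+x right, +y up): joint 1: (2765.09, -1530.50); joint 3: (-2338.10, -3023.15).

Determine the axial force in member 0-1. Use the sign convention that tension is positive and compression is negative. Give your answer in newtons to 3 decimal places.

-1617.624

N=5 nodes, M=7 members, R=3 reactions → 2N=10, M+R=10
member 0 (0-1): L=1.8569, (cx,cy)=(0.3328,0.9430)
member 1 (0-2): L=1.3170, (cx,cy)=(1.0000,0.0000)
member 2 (1-2): L=1.8854, (cx,cy)=(0.3708,-0.9287)
member 3 (1-3): L=1.2397, (cx,cy)=(0.9954,-0.0960)
member 4 (2-3): L=1.7175, (cx,cy)=(0.3115,0.9502)
member 5 (2-4): L=1.1830, (cx,cy)=(1.0000,0.0000)
member 6 (3-4): L=1.7559, (cx,cy)=(0.3690,-0.9294)
solve A·x = −loads:
  F[0-1] = -1617.6237 N (compression)
  F[0-2] = +965.3677 N (tension)
  F[1-2] = +351.0398 N (tension)
  F[1-3] = -3449.5445 N (compression)
  F[2-3] = -343.0931 N (compression)
  F[2-4] = +1202.3920 N (tension)
  F[3-4] = -3258.2239 N (compression)
  Rx@0 = -426.9900 N
  Ry@0 = +1525.4035 N
  Ry@4 = +3028.2465 N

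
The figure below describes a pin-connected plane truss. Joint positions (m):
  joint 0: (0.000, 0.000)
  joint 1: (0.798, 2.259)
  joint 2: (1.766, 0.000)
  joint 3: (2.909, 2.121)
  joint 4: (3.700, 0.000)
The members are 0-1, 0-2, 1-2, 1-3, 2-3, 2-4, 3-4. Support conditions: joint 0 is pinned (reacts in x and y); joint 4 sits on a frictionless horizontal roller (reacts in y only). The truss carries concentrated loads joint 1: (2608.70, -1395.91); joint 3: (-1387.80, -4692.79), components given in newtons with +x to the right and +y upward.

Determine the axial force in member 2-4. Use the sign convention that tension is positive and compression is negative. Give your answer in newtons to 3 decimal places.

1785.542

N=5 nodes, M=7 members, R=3 reactions → 2N=10, M+R=10
member 0 (0-1): L=2.3958, (cx,cy)=(0.3331,0.9429)
member 1 (0-2): L=1.7660, (cx,cy)=(1.0000,0.0000)
member 2 (1-2): L=2.4577, (cx,cy)=(0.3939,-0.9192)
member 3 (1-3): L=2.1155, (cx,cy)=(0.9979,-0.0652)
member 4 (2-3): L=2.4094, (cx,cy)=(0.4744,0.8803)
member 5 (2-4): L=1.9340, (cx,cy)=(1.0000,0.0000)
member 6 (3-4): L=2.2637, (cx,cy)=(0.3494,-0.9370)
solve A·x = −loads:
  F[0-1] = -1379.7024 N (compression)
  F[0-2] = +1680.4542 N (tension)
  F[1-2] = +118.1820 N (tension)
  F[1-3] = -3121.4510 N (compression)
  F[2-3] = -123.3983 N (compression)
  F[2-4] = +1785.5423 N (tension)
  F[3-4] = -5109.8937 N (compression)
  Rx@0 = -1220.9000 N
  Ry@0 = +1300.9184 N
  Ry@4 = +4787.7816 N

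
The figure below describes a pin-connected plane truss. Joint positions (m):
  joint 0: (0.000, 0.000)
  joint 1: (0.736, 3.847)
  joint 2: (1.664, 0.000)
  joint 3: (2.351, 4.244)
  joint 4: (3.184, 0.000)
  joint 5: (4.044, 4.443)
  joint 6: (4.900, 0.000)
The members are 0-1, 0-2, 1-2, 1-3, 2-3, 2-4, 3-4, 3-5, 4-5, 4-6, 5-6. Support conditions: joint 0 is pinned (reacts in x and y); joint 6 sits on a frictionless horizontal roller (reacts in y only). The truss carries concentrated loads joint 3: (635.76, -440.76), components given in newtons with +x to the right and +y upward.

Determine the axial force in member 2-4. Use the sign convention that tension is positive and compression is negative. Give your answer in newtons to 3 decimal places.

457.739

N=7 nodes, M=11 members, R=3 reactions → 2N=14, M+R=14
member 0 (0-1): L=3.9168, (cx,cy)=(0.1879,0.9822)
member 1 (0-2): L=1.6640, (cx,cy)=(1.0000,0.0000)
member 2 (1-2): L=3.9573, (cx,cy)=(0.2345,-0.9721)
member 3 (1-3): L=1.6631, (cx,cy)=(0.9711,0.2387)
member 4 (2-3): L=4.2992, (cx,cy)=(0.1598,0.9872)
member 5 (2-4): L=1.5200, (cx,cy)=(1.0000,0.0000)
member 6 (3-4): L=4.3250, (cx,cy)=(0.1926,-0.9813)
member 7 (3-5): L=1.7047, (cx,cy)=(0.9932,0.1167)
member 8 (4-5): L=4.5255, (cx,cy)=(0.1900,0.9818)
member 9 (4-6): L=1.7160, (cx,cy)=(1.0000,0.0000)
member 10 (5-6): L=4.5247, (cx,cy)=(0.1892,-0.9819)
solve A·x = −loads:
  F[0-1] = +327.1893 N (tension)
  F[0-2] = +574.2779 N (tension)
  F[1-2] = -297.3965 N (compression)
  F[1-3] = +135.1283 N (tension)
  F[2-3] = +292.8672 N (tension)
  F[2-4] = +457.7394 N (tension)
  F[3-4] = -812.7422 N (compression)
  F[3-5] = -303.2771 N (compression)
  F[4-5] = +812.3281 N (tension)
  F[4-6] = +146.8322 N (tension)
  F[5-6] = -776.1365 N (compression)
  Rx@0 = -635.7600 N
  Ry@0 = -321.3609 N
  Ry@6 = +762.1209 N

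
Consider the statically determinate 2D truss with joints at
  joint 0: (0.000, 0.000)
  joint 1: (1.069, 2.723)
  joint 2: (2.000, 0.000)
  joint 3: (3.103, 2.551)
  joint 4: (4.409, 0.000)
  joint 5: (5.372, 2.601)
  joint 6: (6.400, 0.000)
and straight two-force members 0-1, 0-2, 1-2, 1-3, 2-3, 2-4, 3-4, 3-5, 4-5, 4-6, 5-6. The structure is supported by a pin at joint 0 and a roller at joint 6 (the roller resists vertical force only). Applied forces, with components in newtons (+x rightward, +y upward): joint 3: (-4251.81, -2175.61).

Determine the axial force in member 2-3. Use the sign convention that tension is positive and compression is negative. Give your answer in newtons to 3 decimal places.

-3263.628

N=7 nodes, M=11 members, R=3 reactions → 2N=14, M+R=14
member 0 (0-1): L=2.9253, (cx,cy)=(0.3654,0.9308)
member 1 (0-2): L=2.0000, (cx,cy)=(1.0000,0.0000)
member 2 (1-2): L=2.8778, (cx,cy)=(0.3235,-0.9462)
member 3 (1-3): L=2.0413, (cx,cy)=(0.9964,-0.0843)
member 4 (2-3): L=2.7792, (cx,cy)=(0.3969,0.9179)
member 5 (2-4): L=2.4090, (cx,cy)=(1.0000,0.0000)
member 6 (3-4): L=2.8659, (cx,cy)=(0.4557,-0.8901)
member 7 (3-5): L=2.2696, (cx,cy)=(0.9998,0.0220)
member 8 (4-5): L=2.7735, (cx,cy)=(0.3472,0.9378)
member 9 (4-6): L=1.9910, (cx,cy)=(1.0000,0.0000)
member 10 (5-6): L=2.7968, (cx,cy)=(0.3676,-0.9300)
solve A·x = −loads:
  F[0-1] = -3024.7173 N (compression)
  F[0-2] = -3146.4868 N (compression)
  F[1-2] = +3165.8527 N (tension)
  F[1-3] = -2137.1268 N (compression)
  F[2-3] = -3263.6282 N (compression)
  F[2-4] = -827.0468 N (compression)
  F[3-4] = +731.1260 N (tension)
  F[3-5] = +493.9873 N (tension)
  F[4-5] = -693.9703 N (compression)
  F[4-6] = -252.9149 N (compression)
  F[5-6] = +688.0813 N (tension)
  Rx@0 = +4251.8100 N
  Ry@0 = +2815.5240 N
  Ry@6 = -639.9140 N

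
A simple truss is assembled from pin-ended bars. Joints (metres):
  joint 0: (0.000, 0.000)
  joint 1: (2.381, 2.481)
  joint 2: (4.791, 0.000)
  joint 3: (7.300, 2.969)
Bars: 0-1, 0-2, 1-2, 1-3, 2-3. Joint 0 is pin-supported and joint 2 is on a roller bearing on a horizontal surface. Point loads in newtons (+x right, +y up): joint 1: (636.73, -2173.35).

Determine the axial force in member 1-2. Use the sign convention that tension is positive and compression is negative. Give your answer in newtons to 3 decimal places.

N=4 nodes, M=5 members, R=3 reactions → 2N=8, M+R=8
member 0 (0-1): L=3.4387, (cx,cy)=(0.6924,0.7215)
member 1 (0-2): L=4.7910, (cx,cy)=(1.0000,0.0000)
member 2 (1-2): L=3.4588, (cx,cy)=(0.6968,-0.7173)
member 3 (1-3): L=4.9431, (cx,cy)=(0.9951,0.0987)
member 4 (2-3): L=3.8872, (cx,cy)=(0.6455,0.7638)
solve A·x = −loads:
  F[0-1] = -1058.2495 N (compression)
  F[0-2] = +1369.4797 N (tension)
  F[1-2] = -1965.4726 N (compression)
  F[1-3] = +0.0000 N (tension)
  F[2-3] = -0.0000 N (compression)
  Rx@0 = -636.7300 N
  Ry@0 = +763.5246 N
  Ry@2 = +1409.8254 N

-1965.473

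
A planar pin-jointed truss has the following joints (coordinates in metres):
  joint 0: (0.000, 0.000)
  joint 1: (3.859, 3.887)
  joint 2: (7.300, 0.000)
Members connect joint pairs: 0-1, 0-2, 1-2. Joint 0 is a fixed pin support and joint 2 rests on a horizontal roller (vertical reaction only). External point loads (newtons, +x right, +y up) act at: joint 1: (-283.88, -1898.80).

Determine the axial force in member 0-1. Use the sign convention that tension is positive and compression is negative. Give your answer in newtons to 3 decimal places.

N=3 nodes, M=3 members, R=3 reactions → 2N=6, M+R=6
member 0 (0-1): L=5.4773, (cx,cy)=(0.7045,0.7097)
member 1 (0-2): L=7.3000, (cx,cy)=(1.0000,0.0000)
member 2 (1-2): L=5.1913, (cx,cy)=(0.6628,-0.7488)
solve A·x = −loads:
  F[0-1] = -1474.2217 N (compression)
  F[0-2] = +754.7772 N (tension)
  F[1-2] = -1138.6951 N (compression)
  Rx@0 = +283.8800 N
  Ry@0 = +1046.1935 N
  Ry@2 = +852.6065 N

-1474.222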